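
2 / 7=0.29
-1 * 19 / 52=-19 / 52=-0.37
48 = 48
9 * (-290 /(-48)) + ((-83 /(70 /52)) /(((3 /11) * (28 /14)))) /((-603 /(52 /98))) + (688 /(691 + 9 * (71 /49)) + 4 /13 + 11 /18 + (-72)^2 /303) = 73.48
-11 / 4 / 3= -11 / 12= -0.92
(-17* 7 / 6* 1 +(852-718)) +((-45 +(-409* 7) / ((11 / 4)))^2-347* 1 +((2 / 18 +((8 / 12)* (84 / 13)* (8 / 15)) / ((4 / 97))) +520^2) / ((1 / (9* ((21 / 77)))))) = 86980926191 / 47190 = 1843206.74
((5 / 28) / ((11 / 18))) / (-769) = -45 / 118426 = -0.00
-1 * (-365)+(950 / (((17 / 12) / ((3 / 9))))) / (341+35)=292110 / 799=365.59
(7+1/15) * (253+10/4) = 27083/15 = 1805.53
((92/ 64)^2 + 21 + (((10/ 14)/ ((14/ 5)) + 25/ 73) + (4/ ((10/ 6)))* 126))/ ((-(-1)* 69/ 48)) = 1492903469/ 6581680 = 226.83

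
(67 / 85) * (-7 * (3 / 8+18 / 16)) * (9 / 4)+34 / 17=-11303 / 680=-16.62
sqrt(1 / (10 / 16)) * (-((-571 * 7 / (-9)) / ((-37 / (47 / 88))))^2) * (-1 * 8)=35291003881 * sqrt(10) / 268351380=415.87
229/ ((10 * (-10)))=-229/ 100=-2.29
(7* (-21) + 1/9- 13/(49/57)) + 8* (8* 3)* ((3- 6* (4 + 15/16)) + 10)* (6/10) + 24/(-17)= -77917187/37485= -2078.62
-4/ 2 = -2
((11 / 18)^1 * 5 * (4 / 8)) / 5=11 / 36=0.31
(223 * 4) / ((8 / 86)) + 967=10556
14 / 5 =2.80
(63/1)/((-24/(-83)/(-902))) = -786093/4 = -196523.25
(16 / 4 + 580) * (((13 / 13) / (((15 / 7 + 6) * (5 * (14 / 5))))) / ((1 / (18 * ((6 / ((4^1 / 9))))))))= 23652 / 19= 1244.84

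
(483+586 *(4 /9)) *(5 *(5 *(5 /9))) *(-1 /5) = -167275 /81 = -2065.12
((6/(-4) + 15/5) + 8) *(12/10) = 57/5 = 11.40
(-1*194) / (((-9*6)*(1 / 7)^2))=4753 / 27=176.04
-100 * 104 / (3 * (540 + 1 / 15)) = -6.42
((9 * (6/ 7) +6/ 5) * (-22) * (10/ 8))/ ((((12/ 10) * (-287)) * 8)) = 0.09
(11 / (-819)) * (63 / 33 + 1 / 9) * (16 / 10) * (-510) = 54400 / 2457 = 22.14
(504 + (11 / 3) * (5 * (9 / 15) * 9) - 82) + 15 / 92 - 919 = -397.84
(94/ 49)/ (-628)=-47/ 15386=-0.00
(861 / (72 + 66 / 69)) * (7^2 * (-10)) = -5782.76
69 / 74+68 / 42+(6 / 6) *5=11735 / 1554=7.55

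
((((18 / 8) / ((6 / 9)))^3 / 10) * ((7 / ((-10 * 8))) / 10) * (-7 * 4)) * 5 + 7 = 2398067 / 204800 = 11.71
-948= -948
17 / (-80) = -17 / 80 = -0.21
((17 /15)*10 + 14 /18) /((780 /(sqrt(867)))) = 1853*sqrt(3) /7020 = 0.46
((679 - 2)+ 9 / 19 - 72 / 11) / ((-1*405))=-140224 / 84645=-1.66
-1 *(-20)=20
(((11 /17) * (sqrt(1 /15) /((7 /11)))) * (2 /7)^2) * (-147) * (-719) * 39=13571844 * sqrt(15) /595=88342.06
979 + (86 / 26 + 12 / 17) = 217246 / 221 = 983.01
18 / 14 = 9 / 7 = 1.29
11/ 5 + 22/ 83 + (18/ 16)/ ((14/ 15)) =170601/ 46480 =3.67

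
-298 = -298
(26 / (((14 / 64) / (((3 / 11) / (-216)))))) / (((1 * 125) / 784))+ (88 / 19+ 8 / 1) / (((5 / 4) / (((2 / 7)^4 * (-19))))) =-65982848 / 29712375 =-2.22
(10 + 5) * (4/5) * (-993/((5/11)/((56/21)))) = -349536/5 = -69907.20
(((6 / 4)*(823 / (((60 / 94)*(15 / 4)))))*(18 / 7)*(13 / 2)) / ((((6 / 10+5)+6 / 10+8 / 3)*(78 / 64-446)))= -144821664 / 66254615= -2.19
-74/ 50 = -37/ 25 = -1.48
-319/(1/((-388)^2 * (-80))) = 3841882880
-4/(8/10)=-5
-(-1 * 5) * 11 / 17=55 / 17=3.24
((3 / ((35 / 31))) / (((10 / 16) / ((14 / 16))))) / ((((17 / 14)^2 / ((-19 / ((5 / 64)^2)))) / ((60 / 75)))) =-5674303488 / 903125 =-6282.97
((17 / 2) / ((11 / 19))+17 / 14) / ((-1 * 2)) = -612 / 77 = -7.95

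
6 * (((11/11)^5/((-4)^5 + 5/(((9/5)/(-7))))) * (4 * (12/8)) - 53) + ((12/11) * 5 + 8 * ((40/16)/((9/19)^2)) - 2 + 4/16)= -7537141115/33469524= -225.19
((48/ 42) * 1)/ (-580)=-2/ 1015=-0.00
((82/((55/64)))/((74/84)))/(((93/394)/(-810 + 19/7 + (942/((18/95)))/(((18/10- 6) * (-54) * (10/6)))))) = -1862071838464/5109885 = -364405.82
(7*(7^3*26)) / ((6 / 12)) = 124852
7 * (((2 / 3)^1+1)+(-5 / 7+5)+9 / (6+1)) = 152 / 3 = 50.67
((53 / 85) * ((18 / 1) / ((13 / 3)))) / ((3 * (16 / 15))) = 1431 / 1768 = 0.81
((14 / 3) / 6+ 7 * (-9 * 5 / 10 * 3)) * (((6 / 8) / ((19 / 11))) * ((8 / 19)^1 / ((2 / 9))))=-55671 / 722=-77.11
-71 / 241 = -0.29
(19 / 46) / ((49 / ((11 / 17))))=209 / 38318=0.01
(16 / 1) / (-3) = -16 / 3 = -5.33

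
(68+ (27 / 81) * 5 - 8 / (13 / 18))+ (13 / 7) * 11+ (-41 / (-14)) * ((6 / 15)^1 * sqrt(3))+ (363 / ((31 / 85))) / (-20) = 31.28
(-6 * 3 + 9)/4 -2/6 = -31/12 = -2.58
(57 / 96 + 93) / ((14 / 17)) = 50915 / 448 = 113.65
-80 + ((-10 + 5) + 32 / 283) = -24023 / 283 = -84.89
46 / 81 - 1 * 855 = -854.43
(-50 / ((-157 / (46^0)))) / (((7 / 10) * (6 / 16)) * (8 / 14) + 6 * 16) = 0.00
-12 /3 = -4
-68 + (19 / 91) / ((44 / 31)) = -271683 / 4004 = -67.85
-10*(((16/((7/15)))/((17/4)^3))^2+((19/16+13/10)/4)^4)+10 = 8073215243649083919/1240193702035456000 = 6.51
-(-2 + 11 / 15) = 19 / 15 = 1.27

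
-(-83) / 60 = 83 / 60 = 1.38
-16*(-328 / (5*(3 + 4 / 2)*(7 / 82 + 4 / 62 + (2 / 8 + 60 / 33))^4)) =51331828489685537947648 / 5918737148719572270025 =8.67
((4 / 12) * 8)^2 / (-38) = -32 / 171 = -0.19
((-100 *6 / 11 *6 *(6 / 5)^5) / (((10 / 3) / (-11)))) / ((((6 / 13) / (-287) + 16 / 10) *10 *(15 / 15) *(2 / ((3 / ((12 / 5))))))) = 195832728 / 1863625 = 105.08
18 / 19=0.95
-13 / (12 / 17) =-18.42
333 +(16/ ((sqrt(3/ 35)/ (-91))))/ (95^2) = 333 - 1456* sqrt(105)/ 27075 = 332.45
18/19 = 0.95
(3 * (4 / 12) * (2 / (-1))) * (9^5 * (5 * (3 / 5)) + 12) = -354318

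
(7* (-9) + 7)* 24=-1344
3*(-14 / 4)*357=-7497 / 2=-3748.50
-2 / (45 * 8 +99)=-2 / 459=-0.00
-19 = -19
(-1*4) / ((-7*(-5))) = -4 / 35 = -0.11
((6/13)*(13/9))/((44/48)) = 8/11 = 0.73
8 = 8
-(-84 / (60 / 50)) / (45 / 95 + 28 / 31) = 50.84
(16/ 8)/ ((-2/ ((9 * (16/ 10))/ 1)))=-72/ 5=-14.40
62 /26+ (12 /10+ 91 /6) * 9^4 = 13959931 /130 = 107384.08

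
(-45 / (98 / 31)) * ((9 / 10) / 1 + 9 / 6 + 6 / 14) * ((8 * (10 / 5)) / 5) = -220968 / 1715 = -128.84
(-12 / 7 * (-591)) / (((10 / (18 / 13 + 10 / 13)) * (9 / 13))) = 1576 / 5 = 315.20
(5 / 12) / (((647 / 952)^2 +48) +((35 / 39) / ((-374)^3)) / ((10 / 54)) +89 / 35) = 1666188924400 / 203960490538449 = 0.01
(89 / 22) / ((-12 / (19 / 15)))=-1691 / 3960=-0.43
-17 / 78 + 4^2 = 1231 / 78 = 15.78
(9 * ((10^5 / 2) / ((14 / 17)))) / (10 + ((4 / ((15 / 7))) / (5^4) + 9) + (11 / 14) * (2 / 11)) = 28540.32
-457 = -457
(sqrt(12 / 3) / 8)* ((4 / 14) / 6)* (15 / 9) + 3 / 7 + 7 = 7.45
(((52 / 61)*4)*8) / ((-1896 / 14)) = -2912 / 14457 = -0.20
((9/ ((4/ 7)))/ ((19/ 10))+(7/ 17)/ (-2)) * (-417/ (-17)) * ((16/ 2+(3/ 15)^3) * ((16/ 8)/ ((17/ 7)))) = 15258261018/ 11668375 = 1307.66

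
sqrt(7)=2.65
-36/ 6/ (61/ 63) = -378/ 61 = -6.20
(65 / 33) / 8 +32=8513 / 264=32.25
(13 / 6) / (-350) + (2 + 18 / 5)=11747 / 2100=5.59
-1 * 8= -8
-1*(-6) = 6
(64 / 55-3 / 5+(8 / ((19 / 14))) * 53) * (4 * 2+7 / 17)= 4251897 / 1615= 2632.75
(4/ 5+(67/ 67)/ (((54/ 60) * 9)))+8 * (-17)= -54706/ 405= -135.08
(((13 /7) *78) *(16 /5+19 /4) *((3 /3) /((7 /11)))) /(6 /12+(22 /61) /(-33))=162273969 /43855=3700.24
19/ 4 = 4.75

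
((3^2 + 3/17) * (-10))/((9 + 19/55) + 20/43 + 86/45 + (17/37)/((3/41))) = -1228570200/241001639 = -5.10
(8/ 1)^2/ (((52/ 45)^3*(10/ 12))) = 109350/ 2197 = 49.77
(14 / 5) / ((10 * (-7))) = -1 / 25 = -0.04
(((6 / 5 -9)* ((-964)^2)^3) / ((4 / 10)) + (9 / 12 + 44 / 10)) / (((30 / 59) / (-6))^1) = 18466254730389902985283 / 100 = 184662547303899029852.83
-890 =-890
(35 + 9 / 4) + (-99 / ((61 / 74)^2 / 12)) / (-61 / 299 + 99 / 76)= -577481517263 / 371579060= -1554.13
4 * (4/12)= 4/3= 1.33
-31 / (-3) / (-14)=-31 / 42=-0.74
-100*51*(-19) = 96900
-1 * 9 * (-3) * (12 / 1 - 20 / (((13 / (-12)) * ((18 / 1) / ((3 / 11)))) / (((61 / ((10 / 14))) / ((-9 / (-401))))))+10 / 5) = 4163502 / 143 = 29115.40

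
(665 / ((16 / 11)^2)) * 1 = 80465 / 256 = 314.32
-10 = -10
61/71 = 0.86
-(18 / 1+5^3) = -143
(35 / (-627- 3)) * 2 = -1 / 9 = -0.11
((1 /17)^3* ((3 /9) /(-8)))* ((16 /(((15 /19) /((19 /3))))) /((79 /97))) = -70034 /52397145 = -0.00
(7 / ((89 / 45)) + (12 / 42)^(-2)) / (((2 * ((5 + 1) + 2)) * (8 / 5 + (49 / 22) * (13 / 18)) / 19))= 52865505 / 9046672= 5.84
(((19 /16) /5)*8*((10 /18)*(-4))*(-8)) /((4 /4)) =304 /9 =33.78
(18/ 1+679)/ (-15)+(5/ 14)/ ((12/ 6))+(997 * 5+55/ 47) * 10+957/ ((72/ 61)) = 666240867/ 13160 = 50626.21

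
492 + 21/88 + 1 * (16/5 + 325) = 360993/440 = 820.44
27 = 27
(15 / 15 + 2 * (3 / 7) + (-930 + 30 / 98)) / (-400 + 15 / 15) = 45464 / 19551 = 2.33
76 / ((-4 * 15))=-19 / 15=-1.27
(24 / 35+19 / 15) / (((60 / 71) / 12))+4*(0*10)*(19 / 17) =27.72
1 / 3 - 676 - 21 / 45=-10142 / 15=-676.13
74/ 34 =37/ 17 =2.18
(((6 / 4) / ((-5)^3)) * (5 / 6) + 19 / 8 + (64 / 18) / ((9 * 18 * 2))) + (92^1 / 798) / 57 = 876140959 / 368436600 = 2.38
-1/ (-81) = 1/ 81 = 0.01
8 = 8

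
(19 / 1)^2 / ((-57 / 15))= -95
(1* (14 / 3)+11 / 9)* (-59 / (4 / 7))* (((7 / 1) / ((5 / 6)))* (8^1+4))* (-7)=2145122 / 5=429024.40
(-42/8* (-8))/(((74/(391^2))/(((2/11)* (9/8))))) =28894509/1628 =17748.47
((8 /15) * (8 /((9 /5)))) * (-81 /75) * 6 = -384 /25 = -15.36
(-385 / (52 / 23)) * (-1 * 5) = 44275 / 52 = 851.44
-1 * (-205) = 205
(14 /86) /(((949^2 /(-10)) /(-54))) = 0.00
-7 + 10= 3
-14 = -14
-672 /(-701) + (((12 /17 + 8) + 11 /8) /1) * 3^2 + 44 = 12935815 /95336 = 135.69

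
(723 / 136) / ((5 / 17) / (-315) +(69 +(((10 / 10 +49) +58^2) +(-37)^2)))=45549 / 41571928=0.00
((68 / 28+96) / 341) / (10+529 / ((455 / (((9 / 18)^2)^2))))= 716560 / 25005189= 0.03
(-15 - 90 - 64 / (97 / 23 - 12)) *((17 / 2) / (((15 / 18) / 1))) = -883473 / 895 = -987.12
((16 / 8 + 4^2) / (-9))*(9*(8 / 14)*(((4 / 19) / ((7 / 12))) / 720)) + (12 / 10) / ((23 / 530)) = 2960028 / 107065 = 27.65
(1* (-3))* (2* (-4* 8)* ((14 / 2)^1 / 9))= 448 / 3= 149.33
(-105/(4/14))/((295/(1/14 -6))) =1743/236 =7.39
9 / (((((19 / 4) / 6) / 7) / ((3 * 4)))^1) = 18144 / 19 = 954.95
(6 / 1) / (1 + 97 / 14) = 28 / 37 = 0.76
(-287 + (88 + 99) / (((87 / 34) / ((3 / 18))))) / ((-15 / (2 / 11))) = 143456 / 43065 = 3.33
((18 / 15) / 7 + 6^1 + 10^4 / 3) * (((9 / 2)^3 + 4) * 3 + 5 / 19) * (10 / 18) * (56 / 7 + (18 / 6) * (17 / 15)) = 1903010527 / 315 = 6041303.26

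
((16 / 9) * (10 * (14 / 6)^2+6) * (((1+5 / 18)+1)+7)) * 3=726784 / 243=2990.88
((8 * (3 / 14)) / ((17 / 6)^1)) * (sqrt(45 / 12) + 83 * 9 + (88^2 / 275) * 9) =36 * sqrt(15) / 119 + 257256 / 425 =606.48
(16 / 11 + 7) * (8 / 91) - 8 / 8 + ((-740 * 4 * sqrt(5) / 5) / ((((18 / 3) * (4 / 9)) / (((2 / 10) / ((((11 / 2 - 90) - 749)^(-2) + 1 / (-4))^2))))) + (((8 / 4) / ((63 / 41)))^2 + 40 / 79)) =87151907 / 44837793 - 9143113303996064 * sqrt(5) / 12870225250215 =-1586.58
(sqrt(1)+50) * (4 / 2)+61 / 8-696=-4691 / 8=-586.38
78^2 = 6084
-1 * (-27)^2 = -729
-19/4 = -4.75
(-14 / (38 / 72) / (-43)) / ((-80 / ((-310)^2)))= -605430 / 817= -741.04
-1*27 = -27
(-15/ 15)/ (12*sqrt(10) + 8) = 1/ 172 - 3*sqrt(10)/ 344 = -0.02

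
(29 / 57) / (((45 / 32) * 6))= 464 / 7695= 0.06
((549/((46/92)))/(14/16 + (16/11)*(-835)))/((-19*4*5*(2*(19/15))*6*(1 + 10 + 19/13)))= 8723/694005894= 0.00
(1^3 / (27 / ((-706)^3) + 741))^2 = 123830665318305856 / 67993065529559938537641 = 0.00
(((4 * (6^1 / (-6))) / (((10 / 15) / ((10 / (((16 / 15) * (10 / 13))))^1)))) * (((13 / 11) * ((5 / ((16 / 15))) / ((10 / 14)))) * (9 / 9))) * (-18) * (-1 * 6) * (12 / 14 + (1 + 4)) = -126281025 / 352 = -358752.91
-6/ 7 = -0.86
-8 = -8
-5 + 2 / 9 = -43 / 9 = -4.78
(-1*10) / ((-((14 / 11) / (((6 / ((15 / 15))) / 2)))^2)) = 5445 / 98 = 55.56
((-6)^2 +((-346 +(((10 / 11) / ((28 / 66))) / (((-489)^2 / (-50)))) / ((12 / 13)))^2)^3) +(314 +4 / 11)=26566078838261513688187674274331734437853853703158942435 / 15483431201142926988857790895508560910016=1715774655704254.27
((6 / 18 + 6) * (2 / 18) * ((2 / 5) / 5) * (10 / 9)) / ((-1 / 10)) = -152 / 243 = -0.63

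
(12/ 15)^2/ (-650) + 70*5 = 2843742/ 8125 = 350.00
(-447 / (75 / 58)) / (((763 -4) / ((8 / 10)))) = -34568 / 94875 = -0.36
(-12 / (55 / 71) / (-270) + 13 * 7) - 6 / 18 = 224542 / 2475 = 90.72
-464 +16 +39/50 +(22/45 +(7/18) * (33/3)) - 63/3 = -34759/75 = -463.45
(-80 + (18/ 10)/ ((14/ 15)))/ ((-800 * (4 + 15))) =1093/ 212800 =0.01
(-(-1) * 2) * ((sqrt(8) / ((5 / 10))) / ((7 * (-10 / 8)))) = -32 * sqrt(2) / 35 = -1.29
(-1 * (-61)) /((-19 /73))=-4453 /19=-234.37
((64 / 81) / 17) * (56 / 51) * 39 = 46592 / 23409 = 1.99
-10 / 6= -5 / 3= -1.67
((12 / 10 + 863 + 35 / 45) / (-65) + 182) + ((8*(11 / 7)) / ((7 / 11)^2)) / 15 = 171321478 / 1003275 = 170.76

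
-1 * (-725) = 725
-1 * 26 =-26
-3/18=-1/6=-0.17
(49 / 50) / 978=49 / 48900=0.00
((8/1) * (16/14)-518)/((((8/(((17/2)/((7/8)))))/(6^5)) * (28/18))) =-1059452784/343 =-3088783.63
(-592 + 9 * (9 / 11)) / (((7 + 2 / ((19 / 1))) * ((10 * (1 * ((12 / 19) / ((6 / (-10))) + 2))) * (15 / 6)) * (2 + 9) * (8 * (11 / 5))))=-2321591 / 129373200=-0.02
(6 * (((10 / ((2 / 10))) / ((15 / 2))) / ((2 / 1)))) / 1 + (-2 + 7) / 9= 185 / 9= 20.56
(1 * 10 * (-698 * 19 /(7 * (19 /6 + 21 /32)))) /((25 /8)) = -20370432 /12845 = -1585.86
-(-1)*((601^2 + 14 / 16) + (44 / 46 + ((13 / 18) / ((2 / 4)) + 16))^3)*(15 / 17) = 7668307309405 / 23652648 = 324205.02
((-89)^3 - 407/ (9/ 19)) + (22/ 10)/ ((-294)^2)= -305044841069/ 432180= -705828.22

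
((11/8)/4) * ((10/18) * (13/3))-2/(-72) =739/864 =0.86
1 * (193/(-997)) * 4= -772/997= -0.77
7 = 7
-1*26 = -26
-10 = -10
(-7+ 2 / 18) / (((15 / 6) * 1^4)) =-124 / 45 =-2.76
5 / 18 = 0.28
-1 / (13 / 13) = -1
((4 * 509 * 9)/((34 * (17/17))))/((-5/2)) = -18324/85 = -215.58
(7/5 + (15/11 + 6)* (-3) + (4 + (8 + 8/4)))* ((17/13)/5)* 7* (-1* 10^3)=1751680/143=12249.51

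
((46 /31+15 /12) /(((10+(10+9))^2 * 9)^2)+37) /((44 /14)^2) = 4293141922181 /1146100765392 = 3.75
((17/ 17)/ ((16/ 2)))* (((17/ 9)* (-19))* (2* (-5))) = 1615/ 36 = 44.86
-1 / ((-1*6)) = 1 / 6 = 0.17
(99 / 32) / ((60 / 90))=297 / 64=4.64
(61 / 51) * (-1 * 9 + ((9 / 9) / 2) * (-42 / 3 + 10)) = -671 / 51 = -13.16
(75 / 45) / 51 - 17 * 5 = -13000 / 153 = -84.97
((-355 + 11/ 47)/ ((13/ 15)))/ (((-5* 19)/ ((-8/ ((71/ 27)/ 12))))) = -129657024/ 824239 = -157.31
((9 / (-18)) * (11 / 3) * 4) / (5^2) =-22 / 75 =-0.29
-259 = -259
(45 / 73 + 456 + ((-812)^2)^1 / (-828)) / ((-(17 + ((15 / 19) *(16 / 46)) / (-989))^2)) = 41687619127029311 / 35465369017268097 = 1.18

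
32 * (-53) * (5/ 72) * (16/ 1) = -16960/ 9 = -1884.44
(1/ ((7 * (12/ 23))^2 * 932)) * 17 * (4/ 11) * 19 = 170867/ 18084528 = 0.01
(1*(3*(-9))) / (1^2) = -27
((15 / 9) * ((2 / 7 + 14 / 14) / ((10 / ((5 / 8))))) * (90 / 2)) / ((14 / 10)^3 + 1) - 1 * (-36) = 219039 / 5824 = 37.61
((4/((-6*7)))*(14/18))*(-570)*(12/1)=1520/3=506.67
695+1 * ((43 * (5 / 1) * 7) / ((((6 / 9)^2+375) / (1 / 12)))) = 9398135 / 13516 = 695.33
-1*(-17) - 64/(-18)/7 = 1103/63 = 17.51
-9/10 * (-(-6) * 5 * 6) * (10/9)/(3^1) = -60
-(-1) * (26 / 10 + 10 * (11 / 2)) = 288 / 5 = 57.60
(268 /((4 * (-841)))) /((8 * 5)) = -67 /33640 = -0.00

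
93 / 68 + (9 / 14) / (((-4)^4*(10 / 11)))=834963 / 609280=1.37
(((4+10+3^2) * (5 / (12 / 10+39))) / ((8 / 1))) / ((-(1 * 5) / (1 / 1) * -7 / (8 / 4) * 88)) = 115 / 495264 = 0.00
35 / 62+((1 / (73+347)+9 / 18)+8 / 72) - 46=-1750747 / 39060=-44.82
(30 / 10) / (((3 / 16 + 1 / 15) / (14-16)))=-1440 / 61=-23.61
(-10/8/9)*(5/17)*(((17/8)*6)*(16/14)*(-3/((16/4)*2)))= 25/112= 0.22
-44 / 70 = -22 / 35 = -0.63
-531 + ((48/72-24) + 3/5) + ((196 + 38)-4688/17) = -595.50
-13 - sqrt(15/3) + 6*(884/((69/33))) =58045/23 - sqrt(5) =2521.46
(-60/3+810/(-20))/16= -121/32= -3.78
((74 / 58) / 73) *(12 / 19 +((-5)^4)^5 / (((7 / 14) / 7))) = 938606262207031694 / 40223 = 23335063575741.04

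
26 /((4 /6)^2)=117 /2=58.50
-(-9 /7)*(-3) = -27 /7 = -3.86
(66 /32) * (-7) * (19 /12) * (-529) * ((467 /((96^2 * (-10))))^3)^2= 8027887569311662161263 /39213424469105111281434624000000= 0.00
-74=-74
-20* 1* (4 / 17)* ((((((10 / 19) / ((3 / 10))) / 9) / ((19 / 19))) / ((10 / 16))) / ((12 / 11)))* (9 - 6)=-35200 / 8721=-4.04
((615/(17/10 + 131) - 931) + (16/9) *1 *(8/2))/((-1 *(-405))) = -2195731/967383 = -2.27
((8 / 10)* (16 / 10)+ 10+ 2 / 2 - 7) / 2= 66 / 25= 2.64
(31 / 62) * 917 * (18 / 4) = 8253 / 4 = 2063.25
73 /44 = 1.66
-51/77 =-0.66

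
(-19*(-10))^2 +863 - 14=36949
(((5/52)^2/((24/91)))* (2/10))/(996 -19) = 35/4877184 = 0.00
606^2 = 367236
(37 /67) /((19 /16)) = 592 /1273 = 0.47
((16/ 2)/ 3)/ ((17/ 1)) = 8/ 51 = 0.16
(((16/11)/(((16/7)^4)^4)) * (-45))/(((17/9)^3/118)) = -64322170952809887495/31153668436733915561984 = -0.00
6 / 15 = 0.40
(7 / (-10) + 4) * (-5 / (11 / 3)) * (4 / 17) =-18 / 17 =-1.06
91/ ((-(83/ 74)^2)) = -498316/ 6889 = -72.34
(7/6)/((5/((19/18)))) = 0.25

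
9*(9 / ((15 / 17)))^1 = 91.80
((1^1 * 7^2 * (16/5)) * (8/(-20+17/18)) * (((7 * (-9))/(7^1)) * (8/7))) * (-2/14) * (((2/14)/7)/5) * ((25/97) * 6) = -995328/1630279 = -0.61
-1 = -1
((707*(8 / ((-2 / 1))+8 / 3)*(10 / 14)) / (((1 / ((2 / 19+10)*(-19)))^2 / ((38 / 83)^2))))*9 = -46825895.33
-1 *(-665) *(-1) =-665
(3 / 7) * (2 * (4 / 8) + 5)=18 / 7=2.57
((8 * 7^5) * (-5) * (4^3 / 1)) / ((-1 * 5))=8605184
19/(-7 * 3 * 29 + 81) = -19/528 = -0.04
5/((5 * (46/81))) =1.76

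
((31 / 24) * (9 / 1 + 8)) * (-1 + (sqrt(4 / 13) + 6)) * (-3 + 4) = 527 * sqrt(13) / 156 + 2635 / 24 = 121.97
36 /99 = 0.36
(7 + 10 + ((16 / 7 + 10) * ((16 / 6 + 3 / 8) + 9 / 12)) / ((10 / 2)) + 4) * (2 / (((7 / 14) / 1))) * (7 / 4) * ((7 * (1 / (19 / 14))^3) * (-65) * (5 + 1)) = -1589740516 / 6859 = -231774.39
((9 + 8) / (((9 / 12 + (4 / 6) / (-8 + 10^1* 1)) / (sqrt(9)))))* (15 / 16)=44.13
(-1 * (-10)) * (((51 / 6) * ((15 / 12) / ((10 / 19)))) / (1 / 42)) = 33915 / 4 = 8478.75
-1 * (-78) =78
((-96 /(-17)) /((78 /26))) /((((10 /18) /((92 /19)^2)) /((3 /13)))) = 7312896 /398905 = 18.33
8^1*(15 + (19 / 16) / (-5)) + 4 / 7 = 118.67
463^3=99252847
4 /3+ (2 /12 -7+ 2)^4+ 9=720673 /1296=556.07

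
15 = 15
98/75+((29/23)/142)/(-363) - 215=-6333646747/29638950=-213.69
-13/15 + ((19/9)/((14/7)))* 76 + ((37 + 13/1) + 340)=21121/45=469.36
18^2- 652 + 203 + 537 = 412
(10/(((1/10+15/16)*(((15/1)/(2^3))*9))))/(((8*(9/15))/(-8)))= -6400/6723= -0.95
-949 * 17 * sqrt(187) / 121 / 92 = -16133 * sqrt(187) / 11132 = -19.82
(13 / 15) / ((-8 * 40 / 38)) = -0.10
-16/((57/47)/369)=-92496/19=-4868.21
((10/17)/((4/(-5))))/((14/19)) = -475/476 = -1.00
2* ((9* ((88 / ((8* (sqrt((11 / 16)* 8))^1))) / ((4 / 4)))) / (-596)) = -0.14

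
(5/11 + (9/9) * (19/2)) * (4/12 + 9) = 1022/11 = 92.91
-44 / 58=-22 / 29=-0.76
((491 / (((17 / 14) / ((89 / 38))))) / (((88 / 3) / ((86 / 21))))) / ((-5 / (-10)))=1879057 / 7106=264.43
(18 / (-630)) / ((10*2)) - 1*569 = -398301 / 700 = -569.00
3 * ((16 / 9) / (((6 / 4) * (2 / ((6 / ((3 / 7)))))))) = 224 / 9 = 24.89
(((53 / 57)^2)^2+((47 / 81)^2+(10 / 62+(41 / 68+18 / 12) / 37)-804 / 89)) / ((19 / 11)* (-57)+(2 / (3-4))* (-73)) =-504775195981128457 / 3104191230602096772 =-0.16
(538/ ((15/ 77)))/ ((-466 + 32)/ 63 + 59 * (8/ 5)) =5649/ 179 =31.56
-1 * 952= -952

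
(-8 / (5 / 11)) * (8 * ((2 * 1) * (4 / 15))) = -5632 / 75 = -75.09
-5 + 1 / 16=-79 / 16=-4.94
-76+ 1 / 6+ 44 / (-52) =-5981 / 78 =-76.68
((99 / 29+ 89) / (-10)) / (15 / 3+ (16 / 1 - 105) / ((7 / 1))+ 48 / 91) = 1.29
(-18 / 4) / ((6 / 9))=-27 / 4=-6.75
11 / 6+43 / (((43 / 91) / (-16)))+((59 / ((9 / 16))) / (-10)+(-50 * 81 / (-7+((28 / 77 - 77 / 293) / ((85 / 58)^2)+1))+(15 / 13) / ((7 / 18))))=-709684699541 / 908262810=-781.36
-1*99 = -99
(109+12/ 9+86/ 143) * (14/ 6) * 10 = 3331370/ 1287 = 2588.48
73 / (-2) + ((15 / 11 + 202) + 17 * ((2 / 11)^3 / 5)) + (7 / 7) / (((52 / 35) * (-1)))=57518977 / 346060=166.21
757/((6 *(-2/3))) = -189.25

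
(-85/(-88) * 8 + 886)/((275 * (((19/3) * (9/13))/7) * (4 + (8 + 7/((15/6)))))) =298207/850630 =0.35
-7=-7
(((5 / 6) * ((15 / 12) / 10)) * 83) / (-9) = -415 / 432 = -0.96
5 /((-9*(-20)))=0.03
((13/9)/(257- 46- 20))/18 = 13/30942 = 0.00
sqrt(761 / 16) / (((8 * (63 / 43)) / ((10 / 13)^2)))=1075 * sqrt(761) / 85176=0.35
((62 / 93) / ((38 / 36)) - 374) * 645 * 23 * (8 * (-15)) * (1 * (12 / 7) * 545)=82591951752000 / 133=620992118436.09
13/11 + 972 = 10705/11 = 973.18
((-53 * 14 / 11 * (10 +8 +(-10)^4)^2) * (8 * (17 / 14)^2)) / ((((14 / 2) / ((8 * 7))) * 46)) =-24595505323328 / 1771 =-13887919437.23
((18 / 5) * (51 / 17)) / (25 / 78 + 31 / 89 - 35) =-374868 / 1191635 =-0.31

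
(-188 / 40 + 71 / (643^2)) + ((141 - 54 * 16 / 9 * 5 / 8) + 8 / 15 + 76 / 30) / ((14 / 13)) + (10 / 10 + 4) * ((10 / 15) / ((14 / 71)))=559811011 / 6201735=90.27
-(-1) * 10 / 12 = 5 / 6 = 0.83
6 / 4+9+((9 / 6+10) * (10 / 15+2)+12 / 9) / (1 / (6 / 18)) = 127 / 6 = 21.17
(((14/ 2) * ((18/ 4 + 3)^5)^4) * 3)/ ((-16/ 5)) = -34915195665836334228515625/ 16777216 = -2081107834925433053.29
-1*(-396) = 396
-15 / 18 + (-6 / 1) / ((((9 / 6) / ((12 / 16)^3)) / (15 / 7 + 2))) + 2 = -1957 / 336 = -5.82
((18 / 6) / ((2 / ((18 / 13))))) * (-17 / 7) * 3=-1377 / 91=-15.13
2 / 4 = 1 / 2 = 0.50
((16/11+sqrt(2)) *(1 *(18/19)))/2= 9 *sqrt(2)/19+144/209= 1.36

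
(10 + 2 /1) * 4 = 48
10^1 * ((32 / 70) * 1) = 32 / 7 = 4.57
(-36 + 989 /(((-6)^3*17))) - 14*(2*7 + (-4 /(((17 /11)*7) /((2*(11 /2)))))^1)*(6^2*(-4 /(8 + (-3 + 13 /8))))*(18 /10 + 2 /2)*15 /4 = 362908783 /11448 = 31700.63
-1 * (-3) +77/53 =4.45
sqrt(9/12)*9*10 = 45*sqrt(3) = 77.94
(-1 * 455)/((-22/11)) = 455/2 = 227.50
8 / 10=4 / 5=0.80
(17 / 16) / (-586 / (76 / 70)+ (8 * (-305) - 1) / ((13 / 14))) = -4199 / 12521936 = -0.00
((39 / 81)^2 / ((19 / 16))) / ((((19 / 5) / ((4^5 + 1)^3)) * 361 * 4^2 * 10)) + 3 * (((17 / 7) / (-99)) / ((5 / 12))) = 70054967970401 / 73153086930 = 957.65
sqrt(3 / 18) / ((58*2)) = sqrt(6) / 696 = 0.00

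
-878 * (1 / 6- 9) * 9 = 69801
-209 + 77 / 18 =-3685 / 18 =-204.72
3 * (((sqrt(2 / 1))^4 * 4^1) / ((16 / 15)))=45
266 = 266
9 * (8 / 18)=4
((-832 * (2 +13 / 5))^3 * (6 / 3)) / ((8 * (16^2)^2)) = -26730899 / 125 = -213847.19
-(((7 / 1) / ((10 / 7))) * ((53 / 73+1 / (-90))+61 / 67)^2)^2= -629151802583673093616231921 / 3754574178583314321000000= -167.57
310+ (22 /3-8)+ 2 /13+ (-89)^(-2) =95606509 /308919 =309.49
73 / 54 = 1.35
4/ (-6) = -2/ 3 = -0.67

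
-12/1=-12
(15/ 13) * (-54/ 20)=-3.12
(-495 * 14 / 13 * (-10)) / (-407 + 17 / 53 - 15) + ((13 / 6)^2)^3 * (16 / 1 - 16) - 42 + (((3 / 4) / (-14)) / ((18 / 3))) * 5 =-1779503533 / 32540144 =-54.69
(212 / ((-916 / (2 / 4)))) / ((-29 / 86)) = 0.34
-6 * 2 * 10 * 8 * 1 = -960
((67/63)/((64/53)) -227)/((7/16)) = -911713/1764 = -516.84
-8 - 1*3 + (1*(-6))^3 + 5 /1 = -222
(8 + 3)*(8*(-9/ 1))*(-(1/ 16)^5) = 99/ 131072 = 0.00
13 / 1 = 13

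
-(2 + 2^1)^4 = -256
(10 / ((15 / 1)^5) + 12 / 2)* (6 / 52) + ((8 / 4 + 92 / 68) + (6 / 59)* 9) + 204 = 137934698503 / 660099375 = 208.96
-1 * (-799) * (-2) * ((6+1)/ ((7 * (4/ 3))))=-2397/ 2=-1198.50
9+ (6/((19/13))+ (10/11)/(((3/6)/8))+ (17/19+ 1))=325/11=29.55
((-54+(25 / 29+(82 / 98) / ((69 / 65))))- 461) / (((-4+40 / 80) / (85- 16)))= 100666850 / 9947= 10120.32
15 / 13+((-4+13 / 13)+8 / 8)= -11 / 13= -0.85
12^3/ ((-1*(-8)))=216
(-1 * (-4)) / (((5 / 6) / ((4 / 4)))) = 24 / 5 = 4.80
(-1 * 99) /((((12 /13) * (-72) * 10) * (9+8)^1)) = 143 /16320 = 0.01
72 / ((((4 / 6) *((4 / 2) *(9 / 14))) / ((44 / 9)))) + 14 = 1274 / 3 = 424.67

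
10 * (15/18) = 25/3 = 8.33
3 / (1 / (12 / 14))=18 / 7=2.57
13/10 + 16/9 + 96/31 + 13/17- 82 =-3560131/47430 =-75.06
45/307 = 0.15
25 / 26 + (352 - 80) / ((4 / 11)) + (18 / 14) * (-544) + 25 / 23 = 211895 / 4186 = 50.62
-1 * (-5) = 5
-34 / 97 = -0.35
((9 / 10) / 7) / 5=9 / 350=0.03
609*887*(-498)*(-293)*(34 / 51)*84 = 4413934686672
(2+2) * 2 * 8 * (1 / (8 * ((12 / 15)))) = 10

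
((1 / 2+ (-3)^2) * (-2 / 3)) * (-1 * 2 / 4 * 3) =19 / 2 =9.50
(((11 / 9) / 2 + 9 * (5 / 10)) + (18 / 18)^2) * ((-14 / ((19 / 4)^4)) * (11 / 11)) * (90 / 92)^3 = -249480000 / 1585615607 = -0.16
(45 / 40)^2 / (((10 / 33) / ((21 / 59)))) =56133 / 37760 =1.49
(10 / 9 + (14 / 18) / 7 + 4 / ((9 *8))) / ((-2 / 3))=-23 / 12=-1.92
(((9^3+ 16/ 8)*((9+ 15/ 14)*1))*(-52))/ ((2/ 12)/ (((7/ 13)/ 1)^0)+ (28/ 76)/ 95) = -29022732180/ 12929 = -2244777.80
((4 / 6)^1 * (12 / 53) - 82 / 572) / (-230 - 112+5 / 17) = -1955 / 88052822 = -0.00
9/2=4.50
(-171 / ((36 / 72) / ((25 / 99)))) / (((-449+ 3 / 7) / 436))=144970 / 1727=83.94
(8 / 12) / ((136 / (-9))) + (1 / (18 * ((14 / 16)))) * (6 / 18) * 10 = 2153 / 12852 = 0.17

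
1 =1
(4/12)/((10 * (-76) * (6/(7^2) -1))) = 49/98040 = 0.00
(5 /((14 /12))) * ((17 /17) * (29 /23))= 870 /161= 5.40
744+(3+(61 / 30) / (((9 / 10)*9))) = 181582 / 243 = 747.25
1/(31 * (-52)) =-1/1612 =-0.00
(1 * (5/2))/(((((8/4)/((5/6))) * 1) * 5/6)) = 5/4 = 1.25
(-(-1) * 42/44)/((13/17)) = 357/286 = 1.25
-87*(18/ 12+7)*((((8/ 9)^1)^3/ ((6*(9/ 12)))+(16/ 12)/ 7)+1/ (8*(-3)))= -55225367/ 244944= -225.46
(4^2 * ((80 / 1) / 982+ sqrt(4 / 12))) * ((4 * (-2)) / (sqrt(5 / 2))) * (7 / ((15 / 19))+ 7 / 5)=-19712 * sqrt(30) / 225 - 157696 * sqrt(10) / 7365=-547.56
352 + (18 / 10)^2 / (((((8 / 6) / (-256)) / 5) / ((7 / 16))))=-5044 / 5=-1008.80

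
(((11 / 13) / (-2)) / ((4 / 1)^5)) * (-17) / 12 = 187 / 319488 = 0.00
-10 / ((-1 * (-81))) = -10 / 81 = -0.12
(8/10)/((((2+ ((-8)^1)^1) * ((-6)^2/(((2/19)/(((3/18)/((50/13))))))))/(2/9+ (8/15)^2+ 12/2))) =-1952/33345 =-0.06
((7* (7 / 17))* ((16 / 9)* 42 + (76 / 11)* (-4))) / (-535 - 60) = -10864 / 47685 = -0.23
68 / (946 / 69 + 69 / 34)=159528 / 36925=4.32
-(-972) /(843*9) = 36 /281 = 0.13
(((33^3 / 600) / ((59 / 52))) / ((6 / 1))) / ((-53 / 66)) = -1712997 / 156350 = -10.96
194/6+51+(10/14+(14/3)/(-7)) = 1751/21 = 83.38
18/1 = 18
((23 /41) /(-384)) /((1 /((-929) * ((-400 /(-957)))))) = 534175 /941688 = 0.57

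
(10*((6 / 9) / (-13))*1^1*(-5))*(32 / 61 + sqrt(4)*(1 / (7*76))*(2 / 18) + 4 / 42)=4528850 / 2847663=1.59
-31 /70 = -0.44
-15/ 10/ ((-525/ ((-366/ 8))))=-183/ 1400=-0.13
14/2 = 7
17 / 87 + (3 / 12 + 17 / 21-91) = -72873 / 812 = -89.75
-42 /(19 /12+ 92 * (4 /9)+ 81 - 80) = -1512 /1565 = -0.97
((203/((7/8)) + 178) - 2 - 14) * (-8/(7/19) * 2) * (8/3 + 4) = -2395520/21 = -114072.38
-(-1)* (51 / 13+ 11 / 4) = 347 / 52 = 6.67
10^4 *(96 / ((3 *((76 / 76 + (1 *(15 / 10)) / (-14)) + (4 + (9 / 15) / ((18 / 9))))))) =44800000 / 727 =61623.11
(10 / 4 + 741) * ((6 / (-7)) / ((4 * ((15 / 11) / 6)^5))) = -5747588088 / 21875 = -262746.88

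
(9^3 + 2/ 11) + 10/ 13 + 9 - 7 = 104669/ 143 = 731.95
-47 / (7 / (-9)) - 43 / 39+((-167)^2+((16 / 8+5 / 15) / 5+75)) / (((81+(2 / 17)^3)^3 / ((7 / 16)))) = 81693552004255253120143 / 1376493530368640633040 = 59.35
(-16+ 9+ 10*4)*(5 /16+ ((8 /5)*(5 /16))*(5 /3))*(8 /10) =121 /4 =30.25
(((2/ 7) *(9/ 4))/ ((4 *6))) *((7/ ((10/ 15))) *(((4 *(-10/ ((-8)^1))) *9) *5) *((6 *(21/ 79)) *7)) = 893025/ 1264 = 706.51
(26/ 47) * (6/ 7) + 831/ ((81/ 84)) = 862.25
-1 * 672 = -672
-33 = -33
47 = 47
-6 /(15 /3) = -6 /5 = -1.20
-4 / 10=-2 / 5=-0.40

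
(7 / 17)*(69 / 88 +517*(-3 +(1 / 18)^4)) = -12530591017 / 19630512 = -638.32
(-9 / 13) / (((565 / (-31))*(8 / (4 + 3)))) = 1953 / 58760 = 0.03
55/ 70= 11/ 14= 0.79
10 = 10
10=10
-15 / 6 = -5 / 2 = -2.50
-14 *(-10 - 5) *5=1050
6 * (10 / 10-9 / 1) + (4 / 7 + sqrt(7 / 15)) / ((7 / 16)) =-2288 / 49 + 16 * sqrt(105) / 105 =-45.13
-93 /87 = -1.07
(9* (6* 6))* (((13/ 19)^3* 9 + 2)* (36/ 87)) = 130213008/ 198911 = 654.63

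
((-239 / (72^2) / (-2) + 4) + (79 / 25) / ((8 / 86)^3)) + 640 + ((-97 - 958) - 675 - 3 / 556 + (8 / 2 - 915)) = 69487873979 / 36028800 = 1928.68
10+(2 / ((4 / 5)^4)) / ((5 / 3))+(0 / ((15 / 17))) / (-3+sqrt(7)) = 12.93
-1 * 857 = -857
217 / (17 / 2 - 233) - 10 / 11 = -9264 / 4939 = -1.88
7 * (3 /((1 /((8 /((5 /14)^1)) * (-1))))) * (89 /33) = -69776 /55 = -1268.65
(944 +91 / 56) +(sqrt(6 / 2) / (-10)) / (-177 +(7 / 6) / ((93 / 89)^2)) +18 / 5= 25947 *sqrt(3) / 45648955 +37969 / 40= 949.23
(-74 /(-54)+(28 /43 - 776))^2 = 807462190921 /1347921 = 599042.67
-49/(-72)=49/72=0.68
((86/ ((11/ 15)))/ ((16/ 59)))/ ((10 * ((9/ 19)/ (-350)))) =-8435525/ 264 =-31952.75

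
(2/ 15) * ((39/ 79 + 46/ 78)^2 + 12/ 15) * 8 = 1498903424/ 711942075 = 2.11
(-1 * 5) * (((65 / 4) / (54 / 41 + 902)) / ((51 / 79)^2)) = -83161325 / 385322544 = -0.22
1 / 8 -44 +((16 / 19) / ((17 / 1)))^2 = -43.87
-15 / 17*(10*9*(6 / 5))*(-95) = 153900 / 17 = 9052.94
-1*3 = -3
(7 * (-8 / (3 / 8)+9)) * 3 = -259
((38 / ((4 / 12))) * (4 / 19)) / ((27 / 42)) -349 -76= -1163 / 3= -387.67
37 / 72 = 0.51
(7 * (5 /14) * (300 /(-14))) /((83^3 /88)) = -33000 /4002509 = -0.01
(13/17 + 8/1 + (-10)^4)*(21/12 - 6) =-170149/4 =-42537.25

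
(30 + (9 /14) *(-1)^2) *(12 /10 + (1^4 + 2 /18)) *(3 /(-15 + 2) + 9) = 21736 /35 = 621.03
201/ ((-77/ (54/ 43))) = -10854/ 3311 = -3.28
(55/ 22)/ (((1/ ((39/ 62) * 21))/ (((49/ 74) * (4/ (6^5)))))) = 22295/ 1982016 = 0.01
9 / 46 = 0.20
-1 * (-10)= 10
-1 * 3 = -3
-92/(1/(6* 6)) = -3312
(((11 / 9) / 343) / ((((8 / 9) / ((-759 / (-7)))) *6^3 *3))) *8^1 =2783 / 518616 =0.01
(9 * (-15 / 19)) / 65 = -27 / 247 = -0.11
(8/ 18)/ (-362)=-2/ 1629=-0.00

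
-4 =-4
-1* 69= -69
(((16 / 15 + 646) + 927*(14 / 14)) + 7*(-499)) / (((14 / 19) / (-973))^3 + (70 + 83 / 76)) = -302983027539008 / 11224830437025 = -26.99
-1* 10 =-10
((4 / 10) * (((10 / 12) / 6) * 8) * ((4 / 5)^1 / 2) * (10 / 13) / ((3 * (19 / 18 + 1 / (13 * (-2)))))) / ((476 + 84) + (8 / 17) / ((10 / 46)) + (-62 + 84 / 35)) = 40 / 448539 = 0.00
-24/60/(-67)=2/335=0.01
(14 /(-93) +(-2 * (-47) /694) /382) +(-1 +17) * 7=1378831079 /12327522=111.85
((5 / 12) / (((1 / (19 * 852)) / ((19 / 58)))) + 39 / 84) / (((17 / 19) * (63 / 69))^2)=342702846043 / 103488588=3311.50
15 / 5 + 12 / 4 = 6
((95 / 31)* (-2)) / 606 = -95 / 9393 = -0.01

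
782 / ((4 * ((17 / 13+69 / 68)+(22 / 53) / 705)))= 6457494030 / 76729793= 84.16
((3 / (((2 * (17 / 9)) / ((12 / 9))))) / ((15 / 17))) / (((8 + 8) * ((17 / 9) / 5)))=27 / 136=0.20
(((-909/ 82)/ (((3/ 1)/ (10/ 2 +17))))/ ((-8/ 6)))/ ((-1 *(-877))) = 9999/ 143828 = 0.07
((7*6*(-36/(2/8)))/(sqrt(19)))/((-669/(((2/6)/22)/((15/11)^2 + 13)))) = 1848*sqrt(19)/3809063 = 0.00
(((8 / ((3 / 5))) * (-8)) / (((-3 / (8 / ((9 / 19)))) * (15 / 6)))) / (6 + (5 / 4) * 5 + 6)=77824 / 5913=13.16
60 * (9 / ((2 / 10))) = 2700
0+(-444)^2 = 197136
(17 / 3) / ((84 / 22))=187 / 126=1.48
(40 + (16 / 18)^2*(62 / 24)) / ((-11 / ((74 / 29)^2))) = -55942816 / 2247993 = -24.89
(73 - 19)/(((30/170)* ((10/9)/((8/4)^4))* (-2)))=-11016/5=-2203.20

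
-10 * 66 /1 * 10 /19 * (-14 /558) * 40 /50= 6.97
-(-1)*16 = 16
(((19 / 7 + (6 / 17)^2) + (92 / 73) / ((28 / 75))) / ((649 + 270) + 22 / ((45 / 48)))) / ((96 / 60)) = 17208075 / 4175476046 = 0.00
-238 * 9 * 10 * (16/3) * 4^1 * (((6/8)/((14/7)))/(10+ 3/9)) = -514080/31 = -16583.23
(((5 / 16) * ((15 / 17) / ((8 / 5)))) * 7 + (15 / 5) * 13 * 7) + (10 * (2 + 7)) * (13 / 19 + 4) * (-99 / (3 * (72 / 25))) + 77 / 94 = -8852231267 / 1943168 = -4555.57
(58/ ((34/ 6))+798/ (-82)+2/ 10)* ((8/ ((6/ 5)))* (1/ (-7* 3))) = -9808/ 43911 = -0.22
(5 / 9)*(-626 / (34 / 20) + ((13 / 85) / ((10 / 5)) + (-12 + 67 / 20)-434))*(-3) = 1351.35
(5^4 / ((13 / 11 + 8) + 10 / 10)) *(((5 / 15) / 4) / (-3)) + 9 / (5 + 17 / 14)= -30031 / 116928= -0.26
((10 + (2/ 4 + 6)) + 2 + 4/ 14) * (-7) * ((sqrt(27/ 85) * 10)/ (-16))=789 * sqrt(255)/ 272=46.32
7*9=63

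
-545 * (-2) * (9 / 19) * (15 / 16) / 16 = 73575 / 2432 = 30.25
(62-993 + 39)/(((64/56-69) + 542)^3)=-305956/36561310759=-0.00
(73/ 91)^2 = 5329/ 8281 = 0.64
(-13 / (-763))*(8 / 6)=0.02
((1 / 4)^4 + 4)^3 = 1076890625 / 16777216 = 64.19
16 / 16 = 1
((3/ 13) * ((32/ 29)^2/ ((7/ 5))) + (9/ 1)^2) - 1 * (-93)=13331754/ 76531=174.20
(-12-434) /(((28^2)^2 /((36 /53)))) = -0.00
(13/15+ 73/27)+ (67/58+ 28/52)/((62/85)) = 37186111/6310980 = 5.89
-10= -10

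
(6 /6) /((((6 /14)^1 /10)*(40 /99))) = 231 /4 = 57.75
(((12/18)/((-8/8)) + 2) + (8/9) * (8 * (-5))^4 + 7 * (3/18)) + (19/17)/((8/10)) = 1392642385/612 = 2275559.45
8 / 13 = 0.62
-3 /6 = -1 /2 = -0.50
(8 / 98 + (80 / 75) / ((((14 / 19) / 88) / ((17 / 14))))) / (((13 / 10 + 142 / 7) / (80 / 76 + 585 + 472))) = 1524557912 / 200963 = 7586.26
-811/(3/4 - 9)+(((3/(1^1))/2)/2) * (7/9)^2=117323/1188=98.76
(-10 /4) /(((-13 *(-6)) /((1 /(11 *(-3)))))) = 5 /5148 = 0.00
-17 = -17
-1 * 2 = -2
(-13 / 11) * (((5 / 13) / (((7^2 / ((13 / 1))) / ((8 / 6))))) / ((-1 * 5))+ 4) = -7592 / 1617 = -4.70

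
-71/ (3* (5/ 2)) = -142/ 15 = -9.47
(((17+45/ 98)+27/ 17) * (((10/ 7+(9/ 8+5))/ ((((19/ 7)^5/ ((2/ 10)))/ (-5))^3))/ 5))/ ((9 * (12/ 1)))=-20643601637218651/ 247755993127556708239680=-0.00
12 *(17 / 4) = 51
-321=-321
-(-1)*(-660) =-660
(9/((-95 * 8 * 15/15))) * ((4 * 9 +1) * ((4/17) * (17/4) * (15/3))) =-333/152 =-2.19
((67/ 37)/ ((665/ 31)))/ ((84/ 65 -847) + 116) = -27001/ 233407951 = -0.00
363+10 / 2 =368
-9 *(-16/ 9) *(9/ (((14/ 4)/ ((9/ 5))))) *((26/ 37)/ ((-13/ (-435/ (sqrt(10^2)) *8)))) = 1804032/ 1295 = 1393.07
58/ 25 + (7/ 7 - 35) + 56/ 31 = -29.87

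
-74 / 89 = -0.83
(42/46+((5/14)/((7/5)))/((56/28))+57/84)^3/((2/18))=523669921875/11451483064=45.73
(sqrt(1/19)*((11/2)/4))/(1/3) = 33*sqrt(19)/152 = 0.95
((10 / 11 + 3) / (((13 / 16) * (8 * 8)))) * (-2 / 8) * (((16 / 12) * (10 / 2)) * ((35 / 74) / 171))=-7525 / 21714264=-0.00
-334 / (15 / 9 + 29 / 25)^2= -939375 / 22472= -41.80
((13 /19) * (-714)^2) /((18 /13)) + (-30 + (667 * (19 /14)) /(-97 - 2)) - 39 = 6631917515 /26334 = 251838.59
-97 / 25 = -3.88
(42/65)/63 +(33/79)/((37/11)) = 76631/569985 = 0.13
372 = 372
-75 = -75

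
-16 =-16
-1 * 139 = -139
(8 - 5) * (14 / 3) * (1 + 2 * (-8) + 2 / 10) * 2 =-2072 / 5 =-414.40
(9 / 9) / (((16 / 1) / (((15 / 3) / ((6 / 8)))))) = 5 / 12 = 0.42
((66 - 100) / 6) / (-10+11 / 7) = 0.67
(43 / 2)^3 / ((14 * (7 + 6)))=79507 / 1456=54.61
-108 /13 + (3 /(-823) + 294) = 3056583 /10699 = 285.69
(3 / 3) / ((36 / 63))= 7 / 4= 1.75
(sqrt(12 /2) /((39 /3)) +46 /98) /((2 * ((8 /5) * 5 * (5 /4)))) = sqrt(6) /260 +23 /980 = 0.03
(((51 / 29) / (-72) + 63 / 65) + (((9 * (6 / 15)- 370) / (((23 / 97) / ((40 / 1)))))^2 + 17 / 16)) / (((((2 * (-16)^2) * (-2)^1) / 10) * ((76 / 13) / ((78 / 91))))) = -182863477025081029 / 33429143552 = -5470181.33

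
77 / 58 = 1.33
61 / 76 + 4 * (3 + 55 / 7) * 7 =23165 / 76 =304.80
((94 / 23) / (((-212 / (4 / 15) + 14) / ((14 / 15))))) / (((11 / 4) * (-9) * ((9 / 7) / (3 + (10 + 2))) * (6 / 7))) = 128968 / 48015099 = 0.00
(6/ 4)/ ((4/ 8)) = 3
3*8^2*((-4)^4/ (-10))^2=3145728/ 25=125829.12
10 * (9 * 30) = 2700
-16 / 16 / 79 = -1 / 79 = -0.01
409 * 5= 2045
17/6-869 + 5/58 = -75349/87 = -866.08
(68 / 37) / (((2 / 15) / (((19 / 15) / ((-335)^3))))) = -646 / 1391028875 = -0.00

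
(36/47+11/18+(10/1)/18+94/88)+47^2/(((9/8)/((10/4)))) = 4911.89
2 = 2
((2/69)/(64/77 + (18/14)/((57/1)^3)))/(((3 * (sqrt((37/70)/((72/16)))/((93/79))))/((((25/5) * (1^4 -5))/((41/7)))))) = -0.14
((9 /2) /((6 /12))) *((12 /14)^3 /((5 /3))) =5832 /1715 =3.40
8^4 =4096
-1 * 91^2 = -8281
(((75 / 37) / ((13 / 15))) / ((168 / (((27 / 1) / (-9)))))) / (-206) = 0.00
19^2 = 361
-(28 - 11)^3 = -4913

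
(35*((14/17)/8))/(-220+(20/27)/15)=-19845/1211488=-0.02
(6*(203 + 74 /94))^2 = 3302571024 /2209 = 1495052.52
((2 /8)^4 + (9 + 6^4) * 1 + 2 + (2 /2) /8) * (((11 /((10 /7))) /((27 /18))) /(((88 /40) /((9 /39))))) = 2342375 /3328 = 703.84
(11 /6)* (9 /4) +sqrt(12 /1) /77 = 2* sqrt(3) /77 +33 /8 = 4.17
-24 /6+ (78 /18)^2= 133 /9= 14.78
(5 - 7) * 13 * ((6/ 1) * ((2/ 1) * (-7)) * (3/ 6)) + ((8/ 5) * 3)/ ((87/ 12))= 1092.66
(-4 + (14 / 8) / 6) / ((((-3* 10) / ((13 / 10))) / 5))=1157 / 1440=0.80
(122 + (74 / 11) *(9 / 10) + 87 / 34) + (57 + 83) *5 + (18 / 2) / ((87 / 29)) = 1558857 / 1870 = 833.61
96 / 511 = 0.19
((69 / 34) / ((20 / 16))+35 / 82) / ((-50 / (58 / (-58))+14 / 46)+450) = 328693 / 80203790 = 0.00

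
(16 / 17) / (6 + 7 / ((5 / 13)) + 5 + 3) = 80 / 2737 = 0.03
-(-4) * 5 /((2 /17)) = 170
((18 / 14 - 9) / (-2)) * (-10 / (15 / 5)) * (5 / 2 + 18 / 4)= -90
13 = 13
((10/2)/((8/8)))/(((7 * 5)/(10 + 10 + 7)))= 27/7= 3.86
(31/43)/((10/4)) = 62/215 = 0.29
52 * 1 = 52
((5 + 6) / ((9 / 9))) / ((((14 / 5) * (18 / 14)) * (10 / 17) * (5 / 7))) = 1309 / 180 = 7.27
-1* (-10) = 10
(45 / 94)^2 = 2025 / 8836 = 0.23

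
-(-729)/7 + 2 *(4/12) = 2201/21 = 104.81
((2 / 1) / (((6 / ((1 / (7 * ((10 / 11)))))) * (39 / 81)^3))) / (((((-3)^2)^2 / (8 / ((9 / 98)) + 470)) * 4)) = 248193 / 307580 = 0.81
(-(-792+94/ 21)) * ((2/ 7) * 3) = 33076/ 49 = 675.02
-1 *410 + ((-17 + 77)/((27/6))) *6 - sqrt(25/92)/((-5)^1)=-330 + sqrt(23)/46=-329.90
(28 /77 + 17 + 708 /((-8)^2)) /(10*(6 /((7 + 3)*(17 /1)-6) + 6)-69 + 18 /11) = -205123 /50496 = -4.06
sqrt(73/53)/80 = sqrt(3869)/4240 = 0.01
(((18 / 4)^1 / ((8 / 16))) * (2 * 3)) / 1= 54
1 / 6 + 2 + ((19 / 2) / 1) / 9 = 29 / 9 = 3.22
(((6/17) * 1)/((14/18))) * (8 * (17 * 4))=1728/7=246.86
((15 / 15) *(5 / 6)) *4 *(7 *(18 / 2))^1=210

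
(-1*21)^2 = 441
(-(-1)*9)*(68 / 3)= 204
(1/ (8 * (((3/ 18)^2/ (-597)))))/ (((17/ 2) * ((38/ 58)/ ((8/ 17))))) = -1246536/ 5491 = -227.01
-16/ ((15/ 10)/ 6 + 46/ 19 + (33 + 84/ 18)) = -3648/ 9197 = -0.40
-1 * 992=-992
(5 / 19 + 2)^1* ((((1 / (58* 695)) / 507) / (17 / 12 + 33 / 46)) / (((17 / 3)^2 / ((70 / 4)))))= 62307 / 2203262492561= 0.00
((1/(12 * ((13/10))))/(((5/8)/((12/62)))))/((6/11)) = 44/1209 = 0.04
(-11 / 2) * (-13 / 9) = 7.94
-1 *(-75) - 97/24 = 1703/24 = 70.96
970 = 970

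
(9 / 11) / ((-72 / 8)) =-1 / 11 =-0.09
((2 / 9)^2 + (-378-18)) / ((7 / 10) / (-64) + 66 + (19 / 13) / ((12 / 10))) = -266839040 / 45292149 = -5.89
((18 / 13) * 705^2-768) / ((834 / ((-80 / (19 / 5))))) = -595764400 / 34333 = -17352.53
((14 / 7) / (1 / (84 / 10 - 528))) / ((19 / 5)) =-5196 / 19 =-273.47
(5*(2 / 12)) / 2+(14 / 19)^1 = 263 / 228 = 1.15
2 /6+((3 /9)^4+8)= 676 /81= 8.35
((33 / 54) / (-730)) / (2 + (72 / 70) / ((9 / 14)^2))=-11 / 58984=-0.00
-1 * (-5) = 5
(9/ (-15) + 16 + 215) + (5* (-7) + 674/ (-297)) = 286799/ 1485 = 193.13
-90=-90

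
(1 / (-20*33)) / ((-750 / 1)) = 0.00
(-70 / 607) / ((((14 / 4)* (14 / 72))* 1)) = -720 / 4249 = -0.17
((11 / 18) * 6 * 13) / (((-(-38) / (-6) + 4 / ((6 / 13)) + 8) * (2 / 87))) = 12441 / 62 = 200.66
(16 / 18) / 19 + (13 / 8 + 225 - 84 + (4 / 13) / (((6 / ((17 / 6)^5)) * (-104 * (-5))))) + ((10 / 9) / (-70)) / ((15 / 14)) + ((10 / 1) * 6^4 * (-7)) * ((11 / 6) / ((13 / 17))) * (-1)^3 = 217638.06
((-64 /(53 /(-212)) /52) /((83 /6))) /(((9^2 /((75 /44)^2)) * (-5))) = -1000 /391677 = -0.00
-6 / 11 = -0.55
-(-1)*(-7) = -7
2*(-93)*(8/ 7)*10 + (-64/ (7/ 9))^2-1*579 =199245/ 49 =4066.22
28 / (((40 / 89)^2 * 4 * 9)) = 55447 / 14400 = 3.85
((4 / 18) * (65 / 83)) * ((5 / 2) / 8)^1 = 325 / 5976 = 0.05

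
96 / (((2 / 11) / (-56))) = -29568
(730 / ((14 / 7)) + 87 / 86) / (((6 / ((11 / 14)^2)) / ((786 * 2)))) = 498941927 / 8428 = 59200.51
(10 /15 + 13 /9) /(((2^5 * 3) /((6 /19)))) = 1 /144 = 0.01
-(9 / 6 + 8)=-19 / 2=-9.50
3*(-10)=-30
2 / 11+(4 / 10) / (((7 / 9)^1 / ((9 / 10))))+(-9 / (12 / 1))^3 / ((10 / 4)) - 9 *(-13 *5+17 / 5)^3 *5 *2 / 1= 1295881732741 / 61600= 21037041.12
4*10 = 40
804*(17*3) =41004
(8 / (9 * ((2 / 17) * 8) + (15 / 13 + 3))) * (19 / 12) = 4199 / 4185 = 1.00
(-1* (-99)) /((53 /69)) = 6831 /53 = 128.89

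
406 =406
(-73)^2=5329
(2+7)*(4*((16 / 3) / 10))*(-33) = -3168 / 5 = -633.60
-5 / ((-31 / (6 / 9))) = 0.11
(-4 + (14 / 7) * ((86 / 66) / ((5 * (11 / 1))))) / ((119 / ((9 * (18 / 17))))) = -22788 / 71995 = -0.32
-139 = -139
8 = 8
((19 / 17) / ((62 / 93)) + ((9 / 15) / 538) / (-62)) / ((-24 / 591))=-936376263 / 22682080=-41.28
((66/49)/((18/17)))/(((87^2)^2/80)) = 0.00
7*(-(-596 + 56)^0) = -7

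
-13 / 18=-0.72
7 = 7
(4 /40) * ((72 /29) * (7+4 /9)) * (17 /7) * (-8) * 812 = -29158.40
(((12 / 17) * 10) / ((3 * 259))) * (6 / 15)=16 / 4403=0.00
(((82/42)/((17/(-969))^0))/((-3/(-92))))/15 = 3772/945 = 3.99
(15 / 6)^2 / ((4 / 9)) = 225 / 16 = 14.06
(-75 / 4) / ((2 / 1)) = -9.38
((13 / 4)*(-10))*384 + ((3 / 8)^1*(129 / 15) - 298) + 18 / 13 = -6642163 / 520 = -12773.39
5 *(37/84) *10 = 925/42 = 22.02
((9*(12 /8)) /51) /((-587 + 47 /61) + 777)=61 /43962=0.00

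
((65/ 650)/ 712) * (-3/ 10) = -3/ 71200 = -0.00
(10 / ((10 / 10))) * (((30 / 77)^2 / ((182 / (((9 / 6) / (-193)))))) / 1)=-6750 / 104131027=-0.00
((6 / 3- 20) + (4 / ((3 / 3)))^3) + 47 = 93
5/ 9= 0.56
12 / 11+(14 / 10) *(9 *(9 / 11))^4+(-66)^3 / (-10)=481204275 / 14641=32866.90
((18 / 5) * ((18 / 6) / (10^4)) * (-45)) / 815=-0.00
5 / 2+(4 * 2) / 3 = 31 / 6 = 5.17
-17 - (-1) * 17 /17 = -16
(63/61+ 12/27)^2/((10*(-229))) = -657721/690208290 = -0.00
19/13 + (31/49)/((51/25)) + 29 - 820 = -25639661/32487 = -789.23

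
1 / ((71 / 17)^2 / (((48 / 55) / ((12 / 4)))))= 4624 / 277255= 0.02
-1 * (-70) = 70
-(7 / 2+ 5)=-17 / 2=-8.50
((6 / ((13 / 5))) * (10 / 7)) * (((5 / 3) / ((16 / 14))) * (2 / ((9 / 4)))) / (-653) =-500 / 76401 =-0.01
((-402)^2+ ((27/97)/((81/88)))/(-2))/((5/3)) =96962.31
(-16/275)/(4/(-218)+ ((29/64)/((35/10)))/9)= 3515904/239525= 14.68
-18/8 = -9/4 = -2.25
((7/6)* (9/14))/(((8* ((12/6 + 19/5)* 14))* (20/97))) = 291/51968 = 0.01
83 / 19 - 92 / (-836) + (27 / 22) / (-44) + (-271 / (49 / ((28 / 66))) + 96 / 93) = 37554085 / 11973192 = 3.14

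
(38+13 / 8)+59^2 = 28165 / 8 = 3520.62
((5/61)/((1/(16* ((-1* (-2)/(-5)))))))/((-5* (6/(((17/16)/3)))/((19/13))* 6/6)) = 323/35685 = 0.01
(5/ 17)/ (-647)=-5/ 10999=-0.00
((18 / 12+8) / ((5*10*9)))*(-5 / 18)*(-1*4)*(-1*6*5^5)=-11875 / 27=-439.81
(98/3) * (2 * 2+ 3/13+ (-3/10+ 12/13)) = 30919/195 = 158.56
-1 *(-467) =467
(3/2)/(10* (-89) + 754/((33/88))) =9/6724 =0.00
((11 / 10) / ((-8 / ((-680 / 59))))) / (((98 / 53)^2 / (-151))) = -79317733 / 1133272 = -69.99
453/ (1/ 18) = 8154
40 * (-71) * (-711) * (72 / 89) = 145385280 / 89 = 1633542.47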